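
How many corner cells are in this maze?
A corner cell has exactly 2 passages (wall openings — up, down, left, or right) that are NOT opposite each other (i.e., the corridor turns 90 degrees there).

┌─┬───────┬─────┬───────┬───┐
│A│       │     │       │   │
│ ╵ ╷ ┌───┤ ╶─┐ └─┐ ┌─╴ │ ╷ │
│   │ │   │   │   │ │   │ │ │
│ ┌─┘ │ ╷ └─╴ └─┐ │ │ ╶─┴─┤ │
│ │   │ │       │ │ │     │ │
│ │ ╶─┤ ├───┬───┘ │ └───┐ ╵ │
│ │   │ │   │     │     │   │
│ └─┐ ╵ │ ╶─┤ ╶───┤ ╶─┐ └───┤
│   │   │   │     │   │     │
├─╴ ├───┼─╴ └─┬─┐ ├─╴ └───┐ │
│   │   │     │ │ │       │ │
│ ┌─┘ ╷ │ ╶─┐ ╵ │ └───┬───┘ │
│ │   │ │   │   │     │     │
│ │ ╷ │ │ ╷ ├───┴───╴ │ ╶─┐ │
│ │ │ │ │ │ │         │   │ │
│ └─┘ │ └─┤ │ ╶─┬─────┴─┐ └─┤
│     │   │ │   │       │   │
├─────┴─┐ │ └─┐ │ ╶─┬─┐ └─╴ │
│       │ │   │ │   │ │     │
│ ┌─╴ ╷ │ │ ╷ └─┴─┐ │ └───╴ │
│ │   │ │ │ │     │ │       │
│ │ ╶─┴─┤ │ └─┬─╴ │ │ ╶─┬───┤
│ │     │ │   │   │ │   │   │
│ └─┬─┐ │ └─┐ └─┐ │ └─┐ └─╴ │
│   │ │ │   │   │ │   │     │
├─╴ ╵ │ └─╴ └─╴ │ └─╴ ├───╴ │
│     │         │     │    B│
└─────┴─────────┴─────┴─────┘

Counting corner cells (2 non-opposite passages):
Total corners: 100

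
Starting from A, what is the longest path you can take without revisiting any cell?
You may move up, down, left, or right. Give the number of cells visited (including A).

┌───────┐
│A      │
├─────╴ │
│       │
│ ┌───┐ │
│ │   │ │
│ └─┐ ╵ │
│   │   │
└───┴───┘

Finding longest simple path using DFS:
Start: (0, 0)
Longest path visits 11 cells
Path: A → right → right → right → down → left → left → left → down → down → right

Solution:

┌───────┐
│A → → ↓│
├─────╴ │
│↓ ← ← ↲│
│ ┌───┐ │
│↓│   │ │
│ └─┐ ╵ │
│↳ B│   │
└───┴───┘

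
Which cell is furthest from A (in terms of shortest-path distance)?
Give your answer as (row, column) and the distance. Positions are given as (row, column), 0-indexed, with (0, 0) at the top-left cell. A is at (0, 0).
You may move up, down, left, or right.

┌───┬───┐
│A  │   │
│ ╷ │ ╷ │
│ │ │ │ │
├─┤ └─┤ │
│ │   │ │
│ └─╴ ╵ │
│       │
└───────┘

Computing BFS distances from A to all cells:
Furthest cell: (1, 2)
Distance: 11 steps

Path from A to the furthest cell:

┌───┬───┐
│A ↓│↓ ↰│
│ ╷ │ ╷ │
│ │↓│B│↑│
├─┤ └─┤ │
│ │↳ ↓│↑│
│ └─╴ ╵ │
│    ↳ ↑│
└───────┘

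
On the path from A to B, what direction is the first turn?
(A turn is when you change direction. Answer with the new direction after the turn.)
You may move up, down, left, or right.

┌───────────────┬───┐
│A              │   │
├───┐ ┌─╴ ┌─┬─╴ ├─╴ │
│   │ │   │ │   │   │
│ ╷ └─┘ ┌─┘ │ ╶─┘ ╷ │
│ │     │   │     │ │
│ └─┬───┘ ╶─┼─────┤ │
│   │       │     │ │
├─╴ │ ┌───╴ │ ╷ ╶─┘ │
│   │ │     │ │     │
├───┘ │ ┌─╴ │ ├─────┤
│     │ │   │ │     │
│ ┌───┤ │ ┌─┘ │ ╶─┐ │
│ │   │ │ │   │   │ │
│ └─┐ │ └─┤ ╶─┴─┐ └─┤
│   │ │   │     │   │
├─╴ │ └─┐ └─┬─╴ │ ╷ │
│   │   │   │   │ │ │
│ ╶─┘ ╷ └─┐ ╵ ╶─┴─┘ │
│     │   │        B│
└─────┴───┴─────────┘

Directions: right, right, right, right, right, right, right, down, left, down, right, right, up, right, down, down, down, left, left, up, left, down, down, down, left, down, right, right, down, left, down, right, right, right
First turn direction: down

Solution:

┌───────────────┬───┐
│A → → → → → → ↓│   │
├───┐ ┌─╴ ┌─┬─╴ ├─╴ │
│   │ │   │ │↓ ↲│↱ ↓│
│ ╷ └─┘ ┌─┘ │ ╶─┘ ╷ │
│ │     │   │↳ → ↑│↓│
│ └─┬───┘ ╶─┼─────┤ │
│   │       │↓ ↰  │↓│
├─╴ │ ┌───╴ │ ╷ ╶─┘ │
│   │ │     │↓│↑ ← ↲│
├───┘ │ ┌─╴ │ ├─────┤
│     │ │   │↓│     │
│ ┌───┤ │ ┌─┘ │ ╶─┐ │
│ │   │ │ │↓ ↲│   │ │
│ └─┐ │ └─┤ ╶─┴─┐ └─┤
│   │ │   │↳ → ↓│   │
├─╴ │ └─┐ └─┬─╴ │ ╷ │
│   │   │   │↓ ↲│ │ │
│ ╶─┘ ╷ └─┐ ╵ ╶─┴─┘ │
│     │   │  ↳ → → B│
└─────┴───┴─────────┘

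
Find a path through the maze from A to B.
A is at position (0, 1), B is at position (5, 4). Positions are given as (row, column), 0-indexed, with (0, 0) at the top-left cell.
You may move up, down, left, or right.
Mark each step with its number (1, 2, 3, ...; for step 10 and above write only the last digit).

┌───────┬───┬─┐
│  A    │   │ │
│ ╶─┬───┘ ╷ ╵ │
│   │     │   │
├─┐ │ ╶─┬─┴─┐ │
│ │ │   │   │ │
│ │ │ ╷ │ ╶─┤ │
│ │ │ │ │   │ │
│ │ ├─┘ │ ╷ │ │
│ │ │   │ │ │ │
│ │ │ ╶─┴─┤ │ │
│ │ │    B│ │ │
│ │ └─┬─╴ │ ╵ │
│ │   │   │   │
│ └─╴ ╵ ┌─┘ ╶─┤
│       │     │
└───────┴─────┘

Finding the shortest path from (0, 1) to (5, 4):
Path length: 14 steps
Directions: left → down → right → down → down → down → down → down → right → down → right → up → right → up

Solution:

┌───────┬───┬─┐
│1 A    │   │ │
│ ╶─┬───┘ ╷ ╵ │
│2 3│     │   │
├─┐ │ ╶─┬─┴─┐ │
│ │4│   │   │ │
│ │ │ ╷ │ ╶─┤ │
│ │5│ │ │   │ │
│ │ ├─┘ │ ╷ │ │
│ │6│   │ │ │ │
│ │ │ ╶─┴─┤ │ │
│ │7│    B│ │ │
│ │ └─┬─╴ │ ╵ │
│ │8 9│2 3│   │
│ └─╴ ╵ ┌─┘ ╶─┤
│    0 1│     │
└───────┴─────┘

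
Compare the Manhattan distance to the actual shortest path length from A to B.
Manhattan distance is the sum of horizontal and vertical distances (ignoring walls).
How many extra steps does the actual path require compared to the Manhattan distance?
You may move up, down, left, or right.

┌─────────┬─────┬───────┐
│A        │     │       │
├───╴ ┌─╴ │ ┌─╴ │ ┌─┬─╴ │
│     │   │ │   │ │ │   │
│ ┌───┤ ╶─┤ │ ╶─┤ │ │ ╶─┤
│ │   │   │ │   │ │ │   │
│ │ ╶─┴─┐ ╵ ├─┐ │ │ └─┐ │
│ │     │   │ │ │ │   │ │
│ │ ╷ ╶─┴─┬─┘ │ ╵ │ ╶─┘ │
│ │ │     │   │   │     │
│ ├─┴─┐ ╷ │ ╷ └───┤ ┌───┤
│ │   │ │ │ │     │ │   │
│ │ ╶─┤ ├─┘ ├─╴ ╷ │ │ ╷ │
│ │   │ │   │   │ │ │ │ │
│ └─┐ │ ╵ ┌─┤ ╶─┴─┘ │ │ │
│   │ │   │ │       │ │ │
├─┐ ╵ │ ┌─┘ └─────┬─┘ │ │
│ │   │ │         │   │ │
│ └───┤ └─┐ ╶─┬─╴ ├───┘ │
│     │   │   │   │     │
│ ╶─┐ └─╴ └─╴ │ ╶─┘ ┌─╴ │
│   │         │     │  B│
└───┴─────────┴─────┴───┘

Manhattan distance: |10 - 0| + |11 - 0| = 21
Actual path length: 75
Extra steps: 75 - 21 = 54

Solution:

┌─────────┬─────┬───────┐
│A → → → ↓│↱ → ↓│↱ → → ↓│
├───╴ ┌─╴ │ ┌─╴ │ ┌─┬─╴ │
│     │↓ ↲│↑│↓ ↲│↑│ │↓ ↲│
│ ┌───┤ ╶─┤ │ ╶─┤ │ │ ╶─┤
│ │   │↳ ↓│↑│↳ ↓│↑│ │↳ ↓│
│ │ ╶─┴─┐ ╵ ├─┐ │ │ └─┐ │
│ │     │↳ ↑│ │↓│↑│   │↓│
│ │ ╷ ╶─┴─┬─┘ │ ╵ │ ╶─┘ │
│ │ │     │↓ ↰│↳ ↑│↓ ← ↲│
│ ├─┴─┐ ╷ │ ╷ └───┤ ┌───┤
│ │   │ │ │↓│↑ ↰  │↓│   │
│ │ ╶─┤ ├─┘ ├─╴ ╷ │ │ ╷ │
│ │   │ │↓ ↲│↱ ↑│ │↓│ │ │
│ └─┐ │ ╵ ┌─┤ ╶─┴─┘ │ │ │
│   │ │↓ ↲│ │↑ ← ← ↲│ │ │
├─┐ ╵ │ ┌─┘ └─────┬─┘ │ │
│ │   │↓│  ↱ → → ↓│   │ │
│ └───┤ └─┐ ╶─┬─╴ ├───┘ │
│     │↳ ↓│↑ ↰│↓ ↲│↱ → ↓│
│ ╶─┐ └─╴ └─╴ │ ╶─┘ ┌─╴ │
│   │    ↳ → ↑│↳ → ↑│  B│
└───┴─────────┴─────┴───┘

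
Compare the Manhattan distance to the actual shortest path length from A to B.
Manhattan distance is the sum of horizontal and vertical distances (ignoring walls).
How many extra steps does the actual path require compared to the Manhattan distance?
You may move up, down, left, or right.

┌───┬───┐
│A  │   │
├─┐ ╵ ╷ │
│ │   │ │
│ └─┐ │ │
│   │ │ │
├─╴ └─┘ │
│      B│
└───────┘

Manhattan distance: |3 - 0| + |3 - 0| = 6
Actual path length: 8
Extra steps: 8 - 6 = 2

Solution:

┌───┬───┐
│A ↓│↱ ↓│
├─┐ ╵ ╷ │
│ │↳ ↑│↓│
│ └─┐ │ │
│   │ │↓│
├─╴ └─┘ │
│      B│
└───────┘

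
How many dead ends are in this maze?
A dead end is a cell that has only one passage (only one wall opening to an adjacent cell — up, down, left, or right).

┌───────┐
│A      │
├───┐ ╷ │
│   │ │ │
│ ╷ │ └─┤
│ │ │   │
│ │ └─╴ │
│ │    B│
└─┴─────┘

Checking each cell for number of passages:

Dead ends found at positions:
  (0, 0)
  (1, 3)
  (3, 0)
Total dead ends: 3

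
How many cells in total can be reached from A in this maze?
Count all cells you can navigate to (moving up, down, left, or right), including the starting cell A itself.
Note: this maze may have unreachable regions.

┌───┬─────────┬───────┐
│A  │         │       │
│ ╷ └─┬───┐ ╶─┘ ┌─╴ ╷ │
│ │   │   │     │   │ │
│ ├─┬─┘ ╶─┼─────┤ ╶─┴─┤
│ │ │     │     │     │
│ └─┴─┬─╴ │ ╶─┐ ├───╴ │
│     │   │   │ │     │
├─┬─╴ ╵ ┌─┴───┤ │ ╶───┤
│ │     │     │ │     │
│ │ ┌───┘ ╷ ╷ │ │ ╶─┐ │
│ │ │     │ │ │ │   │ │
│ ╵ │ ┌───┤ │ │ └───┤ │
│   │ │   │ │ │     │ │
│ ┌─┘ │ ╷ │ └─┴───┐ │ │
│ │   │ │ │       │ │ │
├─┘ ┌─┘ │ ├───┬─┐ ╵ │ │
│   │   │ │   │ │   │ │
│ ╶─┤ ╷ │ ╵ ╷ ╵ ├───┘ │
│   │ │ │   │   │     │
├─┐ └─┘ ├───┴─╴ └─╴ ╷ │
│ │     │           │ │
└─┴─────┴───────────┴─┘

Using BFS/flood-fill to find all reachable cells from A:
Maze size: 11 × 11 = 121 total cells
96 cell(s) are walled off and cannot be reached from A.
Reachable cells: 25

Reachable region (· marks reachable cells):

┌───┬─────────┬───────┐
│A ·│         │       │
│ ╷ └─┬───┐ ╶─┘ ┌─╴ ╷ │
│·│· ·│· ·│     │   │ │
│ ├─┬─┘ ╶─┼─────┤ ╶─┴─┤
│·│ │· · ·│     │     │
│ └─┴─┬─╴ │ ╶─┐ ├───╴ │
│· · ·│· ·│   │ │     │
├─┬─╴ ╵ ┌─┴───┤ │ ╶───┤
│·│· · ·│     │ │     │
│ │ ┌───┘ ╷ ╷ │ │ ╶─┐ │
│·│·│     │ │ │ │   │ │
│ ╵ │ ┌───┤ │ │ └───┤ │
│· ·│ │   │ │ │     │ │
│ ┌─┘ │ ╷ │ └─┴───┐ │ │
│·│   │ │ │       │ │ │
├─┘ ┌─┘ │ ├───┬─┐ ╵ │ │
│   │   │ │   │ │   │ │
│ ╶─┤ ╷ │ ╵ ╷ ╵ ├───┘ │
│   │ │ │   │   │     │
├─┐ └─┘ ├───┴─╴ └─╴ ╷ │
│ │     │           │ │
└─┴─────┴───────────┴─┘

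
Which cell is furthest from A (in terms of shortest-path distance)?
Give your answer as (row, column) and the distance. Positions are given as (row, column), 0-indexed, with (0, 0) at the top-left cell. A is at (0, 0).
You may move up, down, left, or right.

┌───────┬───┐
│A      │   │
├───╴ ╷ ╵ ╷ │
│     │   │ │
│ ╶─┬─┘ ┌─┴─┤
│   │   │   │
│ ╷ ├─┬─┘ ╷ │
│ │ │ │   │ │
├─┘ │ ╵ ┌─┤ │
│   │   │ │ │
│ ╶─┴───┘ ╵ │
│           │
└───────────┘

Computing BFS distances from A to all cells:
Furthest cell: (3, 2)
Distance: 25 steps

Path from A to the furthest cell:

┌───────┬───┐
│A → ↓  │   │
├───╴ ╷ ╵ ╷ │
│↓ ← ↲│   │ │
│ ╶─┬─┘ ┌─┴─┤
│↳ ↓│   │↓ ↰│
│ ╷ ├─┬─┘ ╷ │
│ │↓│B│↓ ↲│↑│
├─┘ │ ╵ ┌─┤ │
│↓ ↲│↑ ↲│ │↑│
│ ╶─┴───┘ ╵ │
│↳ → → → → ↑│
└───────────┘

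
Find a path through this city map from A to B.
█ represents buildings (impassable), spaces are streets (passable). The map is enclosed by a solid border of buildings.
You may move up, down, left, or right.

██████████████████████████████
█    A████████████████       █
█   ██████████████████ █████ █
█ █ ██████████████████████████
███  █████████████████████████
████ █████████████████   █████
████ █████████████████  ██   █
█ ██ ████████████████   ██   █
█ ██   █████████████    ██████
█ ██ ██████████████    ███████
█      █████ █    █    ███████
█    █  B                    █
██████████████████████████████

Finding the shortest path from A to B:
Movement: cardinal only
Path length: 17 steps
Directions: left → left → down → down → down → right → down → down → down → down → down → down → right → right → down → right → right

Solution:

██████████████████████████████
█  ↓←A████████████████       █
█  ↓██████████████████ █████ █
█ █↓██████████████████████████
███↳↓█████████████████████████
████↓█████████████████   █████
████↓█████████████████  ██   █
█ ██↓████████████████   ██   █
█ ██↓  █████████████    ██████
█ ██↓██████████████    ███████
█   ↳→↓█████ █    █    ███████
█    █↳→B                    █
██████████████████████████████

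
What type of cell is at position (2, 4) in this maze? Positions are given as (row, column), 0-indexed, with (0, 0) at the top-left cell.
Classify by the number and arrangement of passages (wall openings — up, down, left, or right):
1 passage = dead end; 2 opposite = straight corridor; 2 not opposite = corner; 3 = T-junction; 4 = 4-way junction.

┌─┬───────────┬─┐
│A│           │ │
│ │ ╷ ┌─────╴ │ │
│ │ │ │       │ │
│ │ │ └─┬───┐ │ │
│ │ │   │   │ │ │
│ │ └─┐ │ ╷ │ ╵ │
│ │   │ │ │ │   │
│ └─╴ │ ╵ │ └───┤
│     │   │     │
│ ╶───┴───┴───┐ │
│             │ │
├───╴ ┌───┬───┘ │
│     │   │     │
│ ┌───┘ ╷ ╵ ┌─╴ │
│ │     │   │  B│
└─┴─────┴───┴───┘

Checking cell at (2, 4):
Number of passages: 2
Cell type: corner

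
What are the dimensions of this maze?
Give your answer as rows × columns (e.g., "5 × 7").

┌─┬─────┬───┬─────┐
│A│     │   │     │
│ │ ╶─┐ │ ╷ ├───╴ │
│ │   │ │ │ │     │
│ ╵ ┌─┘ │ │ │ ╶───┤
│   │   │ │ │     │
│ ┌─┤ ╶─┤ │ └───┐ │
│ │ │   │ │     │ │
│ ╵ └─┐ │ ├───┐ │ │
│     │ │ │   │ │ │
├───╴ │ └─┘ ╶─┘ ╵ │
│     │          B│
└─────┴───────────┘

Counting the maze dimensions:
Rows (vertical): 6
Columns (horizontal): 9
Dimensions: 6 × 9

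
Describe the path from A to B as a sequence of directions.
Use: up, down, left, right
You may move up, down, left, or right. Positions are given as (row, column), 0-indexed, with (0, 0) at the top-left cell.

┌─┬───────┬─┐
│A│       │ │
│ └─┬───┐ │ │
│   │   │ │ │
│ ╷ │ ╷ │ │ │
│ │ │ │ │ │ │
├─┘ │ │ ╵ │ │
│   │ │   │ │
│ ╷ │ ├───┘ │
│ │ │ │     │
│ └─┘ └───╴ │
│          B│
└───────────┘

Finding the path and converting it to directions:
Path through cells: (0,0) → (1,0) → (1,1) → (2,1) → (3,1) → (3,0) → (4,0) → (5,0) → (5,1) → (5,2) → (5,3) → (5,4) → (5,5)
Directions: down, right, down, down, left, down, down, right, right, right, right, right

Solution:

┌─┬───────┬─┐
│A│       │ │
│ └─┬───┐ │ │
│↳ ↓│   │ │ │
│ ╷ │ ╷ │ │ │
│ │↓│ │ │ │ │
├─┘ │ │ ╵ │ │
│↓ ↲│ │   │ │
│ ╷ │ ├───┘ │
│↓│ │ │     │
│ └─┘ └───╴ │
│↳ → → → → B│
└───────────┘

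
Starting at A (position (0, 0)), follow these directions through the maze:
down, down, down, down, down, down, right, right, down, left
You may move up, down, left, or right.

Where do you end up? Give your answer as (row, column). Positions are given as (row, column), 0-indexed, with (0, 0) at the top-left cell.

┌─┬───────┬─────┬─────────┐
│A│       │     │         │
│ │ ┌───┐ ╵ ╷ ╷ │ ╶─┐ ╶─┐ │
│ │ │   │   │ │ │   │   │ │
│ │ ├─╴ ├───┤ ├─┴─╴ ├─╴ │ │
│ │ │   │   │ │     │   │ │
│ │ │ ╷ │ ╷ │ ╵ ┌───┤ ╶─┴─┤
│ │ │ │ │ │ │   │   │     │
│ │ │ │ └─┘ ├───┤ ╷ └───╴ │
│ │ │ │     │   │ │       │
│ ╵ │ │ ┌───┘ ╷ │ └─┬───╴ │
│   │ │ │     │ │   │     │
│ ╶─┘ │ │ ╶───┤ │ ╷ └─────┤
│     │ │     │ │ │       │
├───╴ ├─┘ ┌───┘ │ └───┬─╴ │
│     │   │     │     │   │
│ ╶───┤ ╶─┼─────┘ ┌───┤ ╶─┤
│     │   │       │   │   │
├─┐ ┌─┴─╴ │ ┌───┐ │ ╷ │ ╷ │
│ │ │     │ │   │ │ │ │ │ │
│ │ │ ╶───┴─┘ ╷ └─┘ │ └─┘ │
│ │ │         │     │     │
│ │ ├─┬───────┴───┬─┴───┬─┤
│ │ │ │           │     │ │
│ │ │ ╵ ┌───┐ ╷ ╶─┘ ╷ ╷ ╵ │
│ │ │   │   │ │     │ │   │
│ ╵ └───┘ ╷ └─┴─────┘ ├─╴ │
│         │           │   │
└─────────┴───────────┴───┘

Following directions step by step:
Start: (0, 0)
  down: (0, 0) → (1, 0)
  down: (1, 0) → (2, 0)
  down: (2, 0) → (3, 0)
  down: (3, 0) → (4, 0)
  down: (4, 0) → (5, 0)
  down: (5, 0) → (6, 0)
  right: (6, 0) → (6, 1)
  right: (6, 1) → (6, 2)
  down: (6, 2) → (7, 2)
  left: (7, 2) → (7, 1)
Final position: (7, 1)

Path taken:

┌─┬───────┬─────┬─────────┐
│A│       │     │         │
│ │ ┌───┐ ╵ ╷ ╷ │ ╶─┐ ╶─┐ │
│↓│ │   │   │ │ │   │   │ │
│ │ ├─╴ ├───┤ ├─┴─╴ ├─╴ │ │
│↓│ │   │   │ │     │   │ │
│ │ │ ╷ │ ╷ │ ╵ ┌───┤ ╶─┴─┤
│↓│ │ │ │ │ │   │   │     │
│ │ │ │ └─┘ ├───┤ ╷ └───╴ │
│↓│ │ │     │   │ │       │
│ ╵ │ │ ┌───┘ ╷ │ └─┬───╴ │
│↓  │ │ │     │ │   │     │
│ ╶─┘ │ │ ╶───┤ │ ╷ └─────┤
│↳ → ↓│ │     │ │ │       │
├───╴ ├─┘ ┌───┘ │ └───┬─╴ │
│  B ↲│   │     │     │   │
│ ╶───┤ ╶─┼─────┘ ┌───┤ ╶─┤
│     │   │       │   │   │
├─┐ ┌─┴─╴ │ ┌───┐ │ ╷ │ ╷ │
│ │ │     │ │   │ │ │ │ │ │
│ │ │ ╶───┴─┘ ╷ └─┘ │ └─┘ │
│ │ │         │     │     │
│ │ ├─┬───────┴───┬─┴───┬─┤
│ │ │ │           │     │ │
│ │ │ ╵ ┌───┐ ╷ ╶─┘ ╷ ╷ ╵ │
│ │ │   │   │ │     │ │   │
│ ╵ └───┘ ╷ └─┴─────┘ ├─╴ │
│         │           │   │
└─────────┴───────────┴───┘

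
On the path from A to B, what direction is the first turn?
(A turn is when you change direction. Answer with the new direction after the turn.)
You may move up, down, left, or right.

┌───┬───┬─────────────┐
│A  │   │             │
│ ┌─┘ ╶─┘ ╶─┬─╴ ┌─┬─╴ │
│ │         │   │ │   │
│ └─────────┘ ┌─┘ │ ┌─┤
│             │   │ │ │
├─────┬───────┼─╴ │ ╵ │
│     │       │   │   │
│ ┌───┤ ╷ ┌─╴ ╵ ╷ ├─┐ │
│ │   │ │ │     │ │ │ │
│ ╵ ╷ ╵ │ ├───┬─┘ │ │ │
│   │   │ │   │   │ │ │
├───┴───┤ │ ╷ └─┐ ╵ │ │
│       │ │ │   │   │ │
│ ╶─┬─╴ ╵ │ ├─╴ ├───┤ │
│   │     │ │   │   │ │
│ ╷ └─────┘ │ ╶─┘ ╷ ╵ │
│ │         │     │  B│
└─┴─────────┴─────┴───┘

Directions: down, down, right, right, right, right, right, right, up, right, up, right, right, right, down, left, down, down, right, down, down, down, down, down
First turn direction: right

Solution:

┌───┬───┬─────────────┐
│A  │   │      ↱ → → ↓│
│ ┌─┘ ╶─┘ ╶─┬─╴ ┌─┬─╴ │
│↓│         │↱ ↑│ │↓ ↲│
│ └─────────┘ ┌─┘ │ ┌─┤
│↳ → → → → → ↑│   │↓│ │
├─────┬───────┼─╴ │ ╵ │
│     │       │   │↳ ↓│
│ ┌───┤ ╷ ┌─╴ ╵ ╷ ├─┐ │
│ │   │ │ │     │ │ │↓│
│ ╵ ╷ ╵ │ ├───┬─┘ │ │ │
│   │   │ │   │   │ │↓│
├───┴───┤ │ ╷ └─┐ ╵ │ │
│       │ │ │   │   │↓│
│ ╶─┬─╴ ╵ │ ├─╴ ├───┤ │
│   │     │ │   │   │↓│
│ ╷ └─────┘ │ ╶─┘ ╷ ╵ │
│ │         │     │  B│
└─┴─────────┴─────┴───┘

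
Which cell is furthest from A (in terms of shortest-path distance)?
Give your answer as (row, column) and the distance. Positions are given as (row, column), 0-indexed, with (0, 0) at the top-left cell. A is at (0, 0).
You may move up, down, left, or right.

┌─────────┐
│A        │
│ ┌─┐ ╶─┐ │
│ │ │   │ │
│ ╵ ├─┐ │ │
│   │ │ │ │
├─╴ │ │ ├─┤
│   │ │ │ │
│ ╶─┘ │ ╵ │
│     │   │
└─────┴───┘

Computing BFS distances from A to all cells:
Furthest cell: (2, 2)
Distance: 10 steps

Path from A to the furthest cell:

┌─────────┐
│A        │
│ ┌─┐ ╶─┐ │
│↓│ │   │ │
│ ╵ ├─┐ │ │
│↳ ↓│B│ │ │
├─╴ │ │ ├─┤
│↓ ↲│↑│ │ │
│ ╶─┘ │ ╵ │
│↳ → ↑│   │
└─────┴───┘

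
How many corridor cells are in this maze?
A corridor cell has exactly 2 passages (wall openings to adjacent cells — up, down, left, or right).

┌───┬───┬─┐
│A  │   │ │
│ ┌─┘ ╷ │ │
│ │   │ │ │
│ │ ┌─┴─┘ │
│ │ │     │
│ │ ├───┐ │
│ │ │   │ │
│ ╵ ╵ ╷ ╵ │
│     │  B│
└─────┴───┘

Counting cells with exactly 2 passages:
Total corridor cells: 19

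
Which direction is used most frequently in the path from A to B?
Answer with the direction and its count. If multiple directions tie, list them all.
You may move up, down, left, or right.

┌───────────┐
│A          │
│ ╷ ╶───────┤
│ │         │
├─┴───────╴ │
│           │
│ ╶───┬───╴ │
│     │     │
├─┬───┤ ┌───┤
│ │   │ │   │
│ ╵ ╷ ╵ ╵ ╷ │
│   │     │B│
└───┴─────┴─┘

Directions: right, down, right, right, right, right, down, down, left, left, down, down, right, up, right, down
Counts: {'right': 7, 'down': 6, 'left': 2, 'up': 1}
Most common: right (7 times)

Solution:

┌───────────┐
│A ↓        │
│ ╷ ╶───────┤
│ │↳ → → → ↓│
├─┴───────╴ │
│          ↓│
│ ╶───┬───╴ │
│     │↓ ← ↲│
├─┬───┤ ┌───┤
│ │   │↓│↱ ↓│
│ ╵ ╷ ╵ ╵ ╷ │
│   │  ↳ ↑│B│
└───┴─────┴─┘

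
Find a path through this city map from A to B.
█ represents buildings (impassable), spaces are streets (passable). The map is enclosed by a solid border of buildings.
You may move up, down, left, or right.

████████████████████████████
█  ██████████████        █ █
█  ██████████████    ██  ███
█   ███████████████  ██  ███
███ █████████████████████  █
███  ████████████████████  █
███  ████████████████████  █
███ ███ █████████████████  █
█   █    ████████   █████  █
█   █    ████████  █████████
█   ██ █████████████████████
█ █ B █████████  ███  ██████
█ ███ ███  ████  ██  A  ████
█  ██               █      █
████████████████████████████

Finding the shortest path from A to B:
Movement: cardinal only
Path length: 20 steps
Directions: left → left → down → left → left → left → left → left → left → left → left → left → left → left → left → left → left → up → up → left

Solution:

████████████████████████████
█  ██████████████        █ █
█  ██████████████    ██  ███
█   ███████████████  ██  ███
███ █████████████████████  █
███  ████████████████████  █
███  ████████████████████  █
███ ███ █████████████████  █
█   █    ████████   █████  █
█   █    ████████  █████████
█   ██ █████████████████████
█ █ B↰█████████  ███  ██████
█ ███↑███  ████  ██↓←A  ████
█  ██↑←←←←←←←←←←←←←↲█      █
████████████████████████████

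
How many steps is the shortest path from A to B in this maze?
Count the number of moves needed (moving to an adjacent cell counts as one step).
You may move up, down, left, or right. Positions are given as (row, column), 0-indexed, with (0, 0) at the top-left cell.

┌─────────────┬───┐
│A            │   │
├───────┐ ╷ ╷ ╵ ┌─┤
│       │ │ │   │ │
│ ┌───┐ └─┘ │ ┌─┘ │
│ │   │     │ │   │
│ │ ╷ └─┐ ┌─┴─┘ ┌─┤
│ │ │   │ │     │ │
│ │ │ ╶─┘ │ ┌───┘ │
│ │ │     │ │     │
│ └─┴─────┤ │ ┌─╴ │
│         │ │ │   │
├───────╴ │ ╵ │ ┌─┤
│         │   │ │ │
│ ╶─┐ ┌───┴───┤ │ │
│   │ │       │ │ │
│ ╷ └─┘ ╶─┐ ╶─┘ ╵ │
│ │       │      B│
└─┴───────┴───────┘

Using BFS to find shortest path:
Start: (0, 0), End: (8, 8)
Path found:
(0,0) → (0,1) → (0,2) → (0,3) → (0,4) → (0,5) → (1,5) → (2,5) → (2,4) → (2,3) → (1,3) → (1,2) → (1,1) → (1,0) → (2,0) → (3,0) → (4,0) → (5,0) → (5,1) → (5,2) → (5,3) → (5,4) → (6,4) → (6,3) → (6,2) → (6,1) → (6,0) → (7,0) → (7,1) → (8,1) → (8,2) → (8,3) → (7,3) → (7,4) → (7,5) → (8,5) → (8,6) → (8,7) → (8,8)
Number of steps: 38

Solution:

┌─────────────┬───┐
│A → → → → ↓  │   │
├───────┐ ╷ ╷ ╵ ┌─┤
│↓ ← ← ↰│ │↓│   │ │
│ ┌───┐ └─┘ │ ┌─┘ │
│↓│   │↑ ← ↲│ │   │
│ │ ╷ └─┐ ┌─┴─┘ ┌─┤
│↓│ │   │ │     │ │
│ │ │ ╶─┘ │ ┌───┘ │
│↓│ │     │ │     │
│ └─┴─────┤ │ ┌─╴ │
│↳ → → → ↓│ │ │   │
├───────╴ │ ╵ │ ┌─┤
│↓ ← ← ← ↲│   │ │ │
│ ╶─┐ ┌───┴───┤ │ │
│↳ ↓│ │↱ → ↓  │ │ │
│ ╷ └─┘ ╶─┐ ╶─┘ ╵ │
│ │↳ → ↑  │↳ → → B│
└─┴───────┴───────┘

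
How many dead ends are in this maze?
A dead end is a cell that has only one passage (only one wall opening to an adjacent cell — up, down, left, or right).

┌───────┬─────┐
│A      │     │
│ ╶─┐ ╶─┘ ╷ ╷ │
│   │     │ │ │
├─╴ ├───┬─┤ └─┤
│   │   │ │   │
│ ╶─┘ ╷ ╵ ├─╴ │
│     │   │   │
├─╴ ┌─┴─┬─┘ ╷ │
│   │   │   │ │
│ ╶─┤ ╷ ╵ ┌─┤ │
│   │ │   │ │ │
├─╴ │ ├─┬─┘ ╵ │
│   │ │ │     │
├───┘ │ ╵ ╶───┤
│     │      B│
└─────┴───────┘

Checking each cell for number of passages:

Dead ends found at positions:
  (0, 3)
  (1, 6)
  (2, 4)
  (5, 5)
  (6, 0)
  (6, 3)
  (7, 0)
  (7, 6)
Total dead ends: 8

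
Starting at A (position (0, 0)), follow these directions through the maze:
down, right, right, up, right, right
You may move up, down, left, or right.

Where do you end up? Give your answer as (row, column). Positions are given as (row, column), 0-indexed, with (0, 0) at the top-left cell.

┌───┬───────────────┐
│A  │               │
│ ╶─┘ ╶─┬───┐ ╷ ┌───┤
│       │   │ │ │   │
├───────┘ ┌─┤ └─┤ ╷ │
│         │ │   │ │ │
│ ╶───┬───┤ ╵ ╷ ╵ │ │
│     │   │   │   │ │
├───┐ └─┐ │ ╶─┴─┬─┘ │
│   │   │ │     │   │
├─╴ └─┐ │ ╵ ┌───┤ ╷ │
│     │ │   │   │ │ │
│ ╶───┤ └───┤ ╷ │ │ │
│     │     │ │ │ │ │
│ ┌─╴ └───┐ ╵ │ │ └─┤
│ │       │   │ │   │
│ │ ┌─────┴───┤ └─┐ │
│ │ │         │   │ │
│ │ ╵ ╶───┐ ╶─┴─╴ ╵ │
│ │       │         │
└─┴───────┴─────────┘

Following directions step by step:
Start: (0, 0)
  down: (0, 0) → (1, 0)
  right: (1, 0) → (1, 1)
  right: (1, 1) → (1, 2)
  up: (1, 2) → (0, 2)
  right: (0, 2) → (0, 3)
  right: (0, 3) → (0, 4)
Final position: (0, 4)

Path taken:

┌───┬───────────────┐
│A  │↱ → B          │
│ ╶─┘ ╶─┬───┐ ╷ ┌───┤
│↳ → ↑  │   │ │ │   │
├───────┘ ┌─┤ └─┤ ╷ │
│         │ │   │ │ │
│ ╶───┬───┤ ╵ ╷ ╵ │ │
│     │   │   │   │ │
├───┐ └─┐ │ ╶─┴─┬─┘ │
│   │   │ │     │   │
├─╴ └─┐ │ ╵ ┌───┤ ╷ │
│     │ │   │   │ │ │
│ ╶───┤ └───┤ ╷ │ │ │
│     │     │ │ │ │ │
│ ┌─╴ └───┐ ╵ │ │ └─┤
│ │       │   │ │   │
│ │ ┌─────┴───┤ └─┐ │
│ │ │         │   │ │
│ │ ╵ ╶───┐ ╶─┴─╴ ╵ │
│ │       │         │
└─┴───────┴─────────┘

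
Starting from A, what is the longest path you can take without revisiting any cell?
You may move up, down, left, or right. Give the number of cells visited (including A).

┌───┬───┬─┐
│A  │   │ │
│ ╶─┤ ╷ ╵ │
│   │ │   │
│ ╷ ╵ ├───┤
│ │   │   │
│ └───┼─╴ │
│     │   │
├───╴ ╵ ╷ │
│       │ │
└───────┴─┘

Finding longest simple path using DFS:
Start: (0, 0)
Longest path visits 12 cells
Path: A → down → down → down → right → right → down → right → up → right → up → left

Solution:

┌───┬───┬─┐
│A  │   │ │
│ ╶─┤ ╷ ╵ │
│↓  │ │   │
│ ╷ ╵ ├───┤
│↓│   │B ↰│
│ └───┼─╴ │
│↳ → ↓│↱ ↑│
├───╴ ╵ ╷ │
│    ↳ ↑│ │
└───────┴─┘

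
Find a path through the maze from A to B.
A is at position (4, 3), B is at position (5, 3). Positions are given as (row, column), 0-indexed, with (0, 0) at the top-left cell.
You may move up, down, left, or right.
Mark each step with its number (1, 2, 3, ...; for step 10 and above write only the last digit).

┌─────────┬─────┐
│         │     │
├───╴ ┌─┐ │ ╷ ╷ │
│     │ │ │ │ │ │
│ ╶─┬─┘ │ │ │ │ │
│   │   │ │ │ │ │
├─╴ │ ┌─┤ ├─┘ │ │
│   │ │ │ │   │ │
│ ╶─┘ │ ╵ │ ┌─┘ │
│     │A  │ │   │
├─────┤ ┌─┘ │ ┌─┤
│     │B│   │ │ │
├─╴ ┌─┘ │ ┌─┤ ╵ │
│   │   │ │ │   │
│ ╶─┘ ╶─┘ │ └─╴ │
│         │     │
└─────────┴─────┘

Finding the shortest path from (4, 3) to (5, 3):
Path length: 1 steps
Directions: down

Solution:

┌─────────┬─────┐
│         │     │
├───╴ ┌─┐ │ ╷ ╷ │
│     │ │ │ │ │ │
│ ╶─┬─┘ │ │ │ │ │
│   │   │ │ │ │ │
├─╴ │ ┌─┤ ├─┘ │ │
│   │ │ │ │   │ │
│ ╶─┘ │ ╵ │ ┌─┘ │
│     │A  │ │   │
├─────┤ ┌─┘ │ ┌─┤
│     │B│   │ │ │
├─╴ ┌─┘ │ ┌─┤ ╵ │
│   │   │ │ │   │
│ ╶─┘ ╶─┘ │ └─╴ │
│         │     │
└─────────┴─────┘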